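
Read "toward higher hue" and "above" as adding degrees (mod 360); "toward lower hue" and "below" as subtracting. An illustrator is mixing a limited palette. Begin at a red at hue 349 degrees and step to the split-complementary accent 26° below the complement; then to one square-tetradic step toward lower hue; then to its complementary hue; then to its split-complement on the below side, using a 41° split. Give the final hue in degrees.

349 + 154 = 503 → 503 − 360 = 143°   (split-comp 26° ↓)
143 − 90 = 53°   (square ↓)
53 + 180 = 233°   (complement)
233 + 139 = 372 → 372 − 360 = 12°   (split-comp 41° ↓)

12°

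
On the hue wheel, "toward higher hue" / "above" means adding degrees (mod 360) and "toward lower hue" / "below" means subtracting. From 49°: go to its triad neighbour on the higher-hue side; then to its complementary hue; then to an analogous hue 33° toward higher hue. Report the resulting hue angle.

22°

triadic ↑ +120°: 49 + 120 = 169°
complement +180°: 169 + 180 = 349°
analog 33° ↑ +33°: 349 + 33 = 382 → 382 − 360 = 22°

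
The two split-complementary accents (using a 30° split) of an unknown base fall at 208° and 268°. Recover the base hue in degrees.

The accents sit 30° either side of the complement, so the complement is their short-arc midpoint on the wheel.
Short-arc midpoint of 208° and 268°: 238°.
Base is 180° from the complement: 238 − 180 = 58°

58°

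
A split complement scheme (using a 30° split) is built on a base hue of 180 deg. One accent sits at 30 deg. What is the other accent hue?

Split-complementary hues sit 30° either side of the complement.
Complement of the base 180°: 180 + 180 = 360 → 360 − 360 = 0°
The given accent 30° is 30° one side of 0°; the other accent sits 30° the other side: 0 − 30 = -30 → -30 + 360 = 330°

330°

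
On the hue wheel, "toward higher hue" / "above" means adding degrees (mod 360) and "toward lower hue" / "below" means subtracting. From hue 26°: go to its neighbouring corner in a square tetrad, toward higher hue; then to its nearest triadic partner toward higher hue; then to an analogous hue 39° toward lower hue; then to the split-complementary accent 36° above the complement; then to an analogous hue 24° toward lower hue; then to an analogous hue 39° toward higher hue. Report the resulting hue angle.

68°

+90° (square ↑): 26 + 90 = 116°
+120° (triadic ↑): 116 + 120 = 236°
−39° (analog 39° ↓): 236 − 39 = 197°
+216° (split-comp 36° ↑): 197 + 216 = 413 → 413 − 360 = 53°
−24° (analog 24° ↓): 53 − 24 = 29°
+39° (analog 39° ↑): 29 + 39 = 68°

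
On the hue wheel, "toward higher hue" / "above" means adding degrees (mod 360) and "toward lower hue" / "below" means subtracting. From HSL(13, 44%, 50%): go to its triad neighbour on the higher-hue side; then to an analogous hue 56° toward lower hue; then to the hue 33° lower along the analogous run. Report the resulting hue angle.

44°

triadic ↑ +120°: 13 + 120 = 133°
analog 56° ↓ −56°: 133 − 56 = 77°
analog 33° ↓ −33°: 77 − 33 = 44°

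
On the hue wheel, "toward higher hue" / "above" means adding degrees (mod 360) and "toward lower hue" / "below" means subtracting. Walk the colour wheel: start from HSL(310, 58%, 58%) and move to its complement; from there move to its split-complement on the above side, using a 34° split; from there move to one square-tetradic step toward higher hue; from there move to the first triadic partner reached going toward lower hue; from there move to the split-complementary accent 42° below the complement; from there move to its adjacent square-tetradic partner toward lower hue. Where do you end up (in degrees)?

2°

310 + 180 = 490 → 490 − 360 = 130°   (complement)
130 + 214 = 344°   (split-comp 34° ↑)
344 + 90 = 434 → 434 − 360 = 74°   (square ↑)
74 − 120 = -46 → -46 + 360 = 314°   (triadic ↓)
314 + 138 = 452 → 452 − 360 = 92°   (split-comp 42° ↓)
92 − 90 = 2°   (square ↓)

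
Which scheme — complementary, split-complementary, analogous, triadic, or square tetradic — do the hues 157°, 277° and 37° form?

triadic

Sort the hues: 37°, 157°, 277°.
Successive gaps around the wheel: 120°, 120°, 120°.
Three hues equally spaced 120° apart form a triad.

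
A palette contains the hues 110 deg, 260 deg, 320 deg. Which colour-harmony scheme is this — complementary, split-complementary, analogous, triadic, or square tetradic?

Sort the hues: 110°, 260°, 320°.
Successive gaps around the wheel: 150°, 60°, 150°.
Two 150° gaps and one 60° gap — a base hue opposite a pair of accents 30° either side of its complement — is the split-complementary pattern.

split-complementary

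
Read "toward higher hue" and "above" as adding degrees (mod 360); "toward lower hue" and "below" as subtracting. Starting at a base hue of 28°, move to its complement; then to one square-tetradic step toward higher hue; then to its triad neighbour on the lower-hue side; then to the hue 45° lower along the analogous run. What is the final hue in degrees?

133°

complement +180°: 28 + 180 = 208°
square ↑ +90°: 208 + 90 = 298°
triadic ↓ −120°: 298 − 120 = 178°
analog 45° ↓ −45°: 178 − 45 = 133°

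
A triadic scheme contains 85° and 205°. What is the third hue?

325°

A triad spaces three hues 120° apart.
The full set is {85°, 205°, 325°}.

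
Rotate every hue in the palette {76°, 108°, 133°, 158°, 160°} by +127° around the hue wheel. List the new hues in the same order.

76 + 127 = 203°
108 + 127 = 235°
133 + 127 = 260°
158 + 127 = 285°
160 + 127 = 287°

203°, 235°, 260°, 285°, 287°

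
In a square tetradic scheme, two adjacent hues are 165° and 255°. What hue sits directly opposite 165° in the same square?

A square tetradic scheme places four hues 90° apart; opposite corners are 180° apart.
165 + 180 = 345°

345°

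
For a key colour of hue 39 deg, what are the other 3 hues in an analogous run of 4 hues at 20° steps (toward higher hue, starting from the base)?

59°, 79°, and 99°

Analogous hues sit every 20° along the wheel.
39 + 20 = 59°
39 + 40 = 79°
39 + 60 = 99°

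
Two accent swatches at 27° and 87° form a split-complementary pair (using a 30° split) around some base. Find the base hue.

237°

The accents sit 30° either side of the complement, so the complement is their short-arc midpoint on the wheel.
Short-arc midpoint of 27° and 87°: 57°.
Base is 180° from the complement: 57 − 180 = -123 → -123 + 360 = 237°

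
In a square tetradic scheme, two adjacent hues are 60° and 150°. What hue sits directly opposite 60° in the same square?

240°

A square tetradic scheme places four hues 90° apart; opposite corners are 180° apart.
60 + 180 = 240°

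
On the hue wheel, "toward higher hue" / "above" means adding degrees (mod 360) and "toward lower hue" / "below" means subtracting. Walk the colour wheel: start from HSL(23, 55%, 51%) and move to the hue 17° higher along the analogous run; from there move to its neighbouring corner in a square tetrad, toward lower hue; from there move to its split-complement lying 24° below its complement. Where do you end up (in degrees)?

analog 17° ↑ +17°: 23 + 17 = 40°
square ↓ −90°: 40 − 90 = -50 → -50 + 360 = 310°
split-comp 24° ↓ +156°: 310 + 156 = 466 → 466 − 360 = 106°

106°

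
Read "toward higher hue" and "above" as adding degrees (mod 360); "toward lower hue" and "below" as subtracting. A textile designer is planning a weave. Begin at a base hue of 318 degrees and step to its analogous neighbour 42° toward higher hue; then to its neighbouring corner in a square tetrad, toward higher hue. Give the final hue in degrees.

318 + 42 = 360 → 360 − 360 = 0°   (analog 42° ↑)
0 + 90 = 90°   (square ↑)

90°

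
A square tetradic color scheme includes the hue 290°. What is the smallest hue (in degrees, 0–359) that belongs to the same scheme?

A square tetradic scheme places four hues every 90°.
The full set through 290° is {20°, 110°, 200°, 290°}.

20°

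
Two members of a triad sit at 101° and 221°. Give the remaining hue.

341°

A triad spaces three hues 120° apart.
The full set is {101°, 221°, 341°}.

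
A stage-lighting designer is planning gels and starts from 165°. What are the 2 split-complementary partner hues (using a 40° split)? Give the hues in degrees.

305° and 25°

Complement of 165°: 165 + 180 = 345°
345 − 40 = 305°
345 + 40 = 385 → 385 − 360 = 25°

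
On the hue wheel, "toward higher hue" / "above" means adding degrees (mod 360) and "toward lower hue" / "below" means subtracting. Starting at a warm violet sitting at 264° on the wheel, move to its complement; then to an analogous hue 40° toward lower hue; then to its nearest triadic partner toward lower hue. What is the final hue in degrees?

284°

complement +180°: 264 + 180 = 444 → 444 − 360 = 84°
analog 40° ↓ −40°: 84 − 40 = 44°
triadic ↓ −120°: 44 − 120 = -76 → -76 + 360 = 284°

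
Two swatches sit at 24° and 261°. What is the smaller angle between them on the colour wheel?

123°

|24 − 261| = 237.
The shorter arc is 360 − 237 = 123°.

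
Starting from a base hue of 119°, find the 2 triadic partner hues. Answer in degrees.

A triad places three hues 120° apart.
119 + 120 = 239°
119 + 240 = 359°

239° and 359°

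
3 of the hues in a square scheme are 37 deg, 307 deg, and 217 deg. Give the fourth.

127°

A square tetradic scheme places four hues every 90°.
The full set through 37° is {37°, 127°, 217°, 307°}.
Given {37°, 217°, 307°}, the missing hue is 127°.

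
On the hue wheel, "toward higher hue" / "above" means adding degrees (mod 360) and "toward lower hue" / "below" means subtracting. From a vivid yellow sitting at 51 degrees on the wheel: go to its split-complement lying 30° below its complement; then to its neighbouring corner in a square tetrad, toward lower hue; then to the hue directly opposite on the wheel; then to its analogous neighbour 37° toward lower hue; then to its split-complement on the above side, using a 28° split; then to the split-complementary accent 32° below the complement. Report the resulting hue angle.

250°

51 + 150 = 201°   (split-comp 30° ↓)
201 − 90 = 111°   (square ↓)
111 + 180 = 291°   (complement)
291 − 37 = 254°   (analog 37° ↓)
254 + 208 = 462 → 462 − 360 = 102°   (split-comp 28° ↑)
102 + 148 = 250°   (split-comp 32° ↓)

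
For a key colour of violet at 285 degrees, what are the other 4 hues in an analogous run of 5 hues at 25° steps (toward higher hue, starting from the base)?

Analogous hues sit every 25° along the wheel.
285 + 25 = 310°
285 + 50 = 335°
285 + 75 = 360 → 360 − 360 = 0°
285 + 100 = 385 → 385 − 360 = 25°

310°, 335°, 0°, 25°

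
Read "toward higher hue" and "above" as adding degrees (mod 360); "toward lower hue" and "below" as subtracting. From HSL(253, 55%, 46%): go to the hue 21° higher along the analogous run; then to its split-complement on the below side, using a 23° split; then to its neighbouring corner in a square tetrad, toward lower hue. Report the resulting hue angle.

analog 21° ↑ +21°: 253 + 21 = 274°
split-comp 23° ↓ +157°: 274 + 157 = 431 → 431 − 360 = 71°
square ↓ −90°: 71 − 90 = -19 → -19 + 360 = 341°

341°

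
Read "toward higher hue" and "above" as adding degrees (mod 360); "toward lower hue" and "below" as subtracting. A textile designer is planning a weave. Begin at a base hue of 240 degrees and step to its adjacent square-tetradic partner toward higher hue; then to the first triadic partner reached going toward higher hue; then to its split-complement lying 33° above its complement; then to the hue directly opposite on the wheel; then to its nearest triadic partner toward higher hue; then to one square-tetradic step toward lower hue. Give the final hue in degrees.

240 + 90 = 330°   (square ↑)
330 + 120 = 450 → 450 − 360 = 90°   (triadic ↑)
90 + 213 = 303°   (split-comp 33° ↑)
303 + 180 = 483 → 483 − 360 = 123°   (complement)
123 + 120 = 243°   (triadic ↑)
243 − 90 = 153°   (square ↓)

153°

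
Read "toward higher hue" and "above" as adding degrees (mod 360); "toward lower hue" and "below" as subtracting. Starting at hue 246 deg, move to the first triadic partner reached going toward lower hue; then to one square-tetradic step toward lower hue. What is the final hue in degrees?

36°

triadic ↓ −120°: 246 − 120 = 126°
square ↓ −90°: 126 − 90 = 36°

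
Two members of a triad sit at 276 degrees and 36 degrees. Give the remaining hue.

A triad spaces three hues 120° apart.
The full set is {36°, 156°, 276°}.

156°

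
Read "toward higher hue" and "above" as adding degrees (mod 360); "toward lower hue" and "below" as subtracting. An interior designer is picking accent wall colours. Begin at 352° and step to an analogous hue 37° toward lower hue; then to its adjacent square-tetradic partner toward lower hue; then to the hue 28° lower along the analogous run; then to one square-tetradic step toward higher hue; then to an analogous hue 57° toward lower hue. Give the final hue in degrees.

352 − 37 = 315°   (analog 37° ↓)
315 − 90 = 225°   (square ↓)
225 − 28 = 197°   (analog 28° ↓)
197 + 90 = 287°   (square ↑)
287 − 57 = 230°   (analog 57° ↓)

230°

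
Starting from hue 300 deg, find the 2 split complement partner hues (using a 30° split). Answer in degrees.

90° and 150°

Split-complementary hues sit 30° either side of the complement.
Complement of 300 deg: 300 + 180 = 480 → 480 − 360 = 120°
120 − 30 = 90°
120 + 30 = 150°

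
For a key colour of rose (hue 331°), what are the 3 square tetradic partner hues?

61°, 151°, and 241°

A square tetradic scheme places four hues every 90°.
331 + 90 = 421 → 421 − 360 = 61°
331 + 180 = 511 → 511 − 360 = 151°
331 + 270 = 601 → 601 − 360 = 241°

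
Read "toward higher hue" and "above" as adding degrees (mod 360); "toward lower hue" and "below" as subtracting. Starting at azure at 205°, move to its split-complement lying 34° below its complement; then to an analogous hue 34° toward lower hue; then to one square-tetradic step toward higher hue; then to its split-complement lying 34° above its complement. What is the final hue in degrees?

205 + 146 = 351°   (split-comp 34° ↓)
351 − 34 = 317°   (analog 34° ↓)
317 + 90 = 407 → 407 − 360 = 47°   (square ↑)
47 + 214 = 261°   (split-comp 34° ↑)

261°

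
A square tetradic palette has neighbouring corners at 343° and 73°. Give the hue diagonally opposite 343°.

163°

A square tetradic scheme places four hues 90° apart; opposite corners are 180° apart.
343 + 180 = 523 → 523 − 360 = 163°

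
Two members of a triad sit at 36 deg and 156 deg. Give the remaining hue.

276°

A triad spaces three hues 120° apart.
The full set is {36°, 156°, 276°}.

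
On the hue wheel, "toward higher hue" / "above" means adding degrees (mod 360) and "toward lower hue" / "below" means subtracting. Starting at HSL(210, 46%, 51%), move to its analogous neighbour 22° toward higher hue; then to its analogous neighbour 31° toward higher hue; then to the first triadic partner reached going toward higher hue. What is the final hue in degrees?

+22° (analog 22° ↑): 210 + 22 = 232°
+31° (analog 31° ↑): 232 + 31 = 263°
+120° (triadic ↑): 263 + 120 = 383 → 383 − 360 = 23°

23°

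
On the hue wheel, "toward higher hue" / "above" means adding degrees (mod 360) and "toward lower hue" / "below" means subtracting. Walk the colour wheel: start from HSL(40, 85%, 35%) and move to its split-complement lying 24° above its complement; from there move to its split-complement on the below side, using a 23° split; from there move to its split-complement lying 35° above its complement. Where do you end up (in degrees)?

256°

+204° (split-comp 24° ↑): 40 + 204 = 244°
+157° (split-comp 23° ↓): 244 + 157 = 401 → 401 − 360 = 41°
+215° (split-comp 35° ↑): 41 + 215 = 256°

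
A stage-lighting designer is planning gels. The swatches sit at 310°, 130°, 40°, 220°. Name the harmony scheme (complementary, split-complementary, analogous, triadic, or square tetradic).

Sort the hues: 40°, 130°, 220°, 310°.
Successive gaps around the wheel: 90°, 90°, 90°, 90°.
Four hues every 90° form a square tetradic scheme.

square tetradic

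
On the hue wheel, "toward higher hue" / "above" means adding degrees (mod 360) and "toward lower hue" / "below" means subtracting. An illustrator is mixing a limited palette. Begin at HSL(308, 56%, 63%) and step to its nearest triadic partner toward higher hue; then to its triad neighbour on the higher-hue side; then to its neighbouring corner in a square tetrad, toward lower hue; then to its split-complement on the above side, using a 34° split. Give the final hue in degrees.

+120° (triadic ↑): 308 + 120 = 428 → 428 − 360 = 68°
+120° (triadic ↑): 68 + 120 = 188°
−90° (square ↓): 188 − 90 = 98°
+214° (split-comp 34° ↑): 98 + 214 = 312°

312°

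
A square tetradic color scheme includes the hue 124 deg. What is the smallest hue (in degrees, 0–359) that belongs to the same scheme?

A square tetradic scheme places four hues every 90°.
The full set through 124° is {34°, 124°, 214°, 304°}.

34°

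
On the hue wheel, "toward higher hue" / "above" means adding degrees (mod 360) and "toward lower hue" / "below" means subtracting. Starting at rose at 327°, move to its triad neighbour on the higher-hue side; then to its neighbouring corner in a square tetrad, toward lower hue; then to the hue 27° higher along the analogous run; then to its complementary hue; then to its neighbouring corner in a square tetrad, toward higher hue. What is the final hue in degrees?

294°

triadic ↑ +120°: 327 + 120 = 447 → 447 − 360 = 87°
square ↓ −90°: 87 − 90 = -3 → -3 + 360 = 357°
analog 27° ↑ +27°: 357 + 27 = 384 → 384 − 360 = 24°
complement +180°: 24 + 180 = 204°
square ↑ +90°: 204 + 90 = 294°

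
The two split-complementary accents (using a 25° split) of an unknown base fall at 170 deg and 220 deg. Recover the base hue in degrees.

15°

The accents sit 25° either side of the complement, so the complement is their short-arc midpoint on the wheel.
Short-arc midpoint of 170° and 220°: 195°.
Base is 180° from the complement: 195 − 180 = 15°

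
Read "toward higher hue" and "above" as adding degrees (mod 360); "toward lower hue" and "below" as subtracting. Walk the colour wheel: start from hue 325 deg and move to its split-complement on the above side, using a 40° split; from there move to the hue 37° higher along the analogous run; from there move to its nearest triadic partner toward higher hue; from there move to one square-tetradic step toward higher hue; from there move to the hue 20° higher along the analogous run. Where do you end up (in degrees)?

325 + 220 = 545 → 545 − 360 = 185°   (split-comp 40° ↑)
185 + 37 = 222°   (analog 37° ↑)
222 + 120 = 342°   (triadic ↑)
342 + 90 = 432 → 432 − 360 = 72°   (square ↑)
72 + 20 = 92°   (analog 20° ↑)

92°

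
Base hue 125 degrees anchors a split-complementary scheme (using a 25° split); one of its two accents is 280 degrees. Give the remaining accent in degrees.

Split-complementary hues sit 25° either side of the complement.
Complement of the base 125°: 125 + 180 = 305°
The given accent 280° is 25° one side of 305°; the other accent sits 25° the other side: 305 + 25 = 330°

330°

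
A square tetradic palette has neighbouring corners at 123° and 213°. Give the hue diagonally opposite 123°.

A square tetradic scheme places four hues 90° apart; opposite corners are 180° apart.
123 + 180 = 303°

303°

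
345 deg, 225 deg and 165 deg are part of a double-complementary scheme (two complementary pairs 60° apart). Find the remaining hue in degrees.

45°

A rectangular tetradic uses two complementary pairs 60° apart: offsets 0°, 60°, 180°, 240°.
Among {165°, 225°, 345°}, 165° and 345° are a 180° pair.
The remaining hue 225° needs its own complement: 225 + 180 = 405 → 405 − 360 = 45°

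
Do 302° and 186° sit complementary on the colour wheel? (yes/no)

no

Angular distance: |302 − 186| = 116 = 116°.
Complementary requires 180°.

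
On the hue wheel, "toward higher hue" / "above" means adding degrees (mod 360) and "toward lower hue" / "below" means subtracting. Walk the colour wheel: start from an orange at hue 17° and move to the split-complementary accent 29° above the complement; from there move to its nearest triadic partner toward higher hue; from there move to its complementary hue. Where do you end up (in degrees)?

+209° (split-comp 29° ↑): 17 + 209 = 226°
+120° (triadic ↑): 226 + 120 = 346°
+180° (complement): 346 + 180 = 526 → 526 − 360 = 166°

166°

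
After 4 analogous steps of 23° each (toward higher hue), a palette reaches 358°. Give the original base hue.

4 steps of 23° (toward higher hue) give a net shift of +92°.
Start = end − shift: 358 − 92 = 266°

266°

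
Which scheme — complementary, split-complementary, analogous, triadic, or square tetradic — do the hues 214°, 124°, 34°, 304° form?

square tetradic

Sort the hues: 34°, 124°, 214°, 304°.
Successive gaps around the wheel: 90°, 90°, 90°, 90°.
Four hues every 90° form a square tetradic scheme.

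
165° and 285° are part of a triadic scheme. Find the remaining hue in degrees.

45°

A triad places three hues 120° apart.
The full set through 165° is {45°, 165°, 285°}.
Given {165°, 285°}, the missing hue is 45°.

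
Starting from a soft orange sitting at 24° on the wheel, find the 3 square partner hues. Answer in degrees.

114°, 204° and 294°

A square tetradic scheme places four hues every 90°.
24 + 90 = 114°
24 + 180 = 204°
24 + 270 = 294°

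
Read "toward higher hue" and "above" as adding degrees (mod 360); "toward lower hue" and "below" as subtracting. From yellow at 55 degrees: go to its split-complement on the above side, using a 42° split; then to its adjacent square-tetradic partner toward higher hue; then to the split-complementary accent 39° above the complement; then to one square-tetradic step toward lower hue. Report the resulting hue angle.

136°

split-comp 42° ↑ +222°: 55 + 222 = 277°
square ↑ +90°: 277 + 90 = 367 → 367 − 360 = 7°
split-comp 39° ↑ +219°: 7 + 219 = 226°
square ↓ −90°: 226 − 90 = 136°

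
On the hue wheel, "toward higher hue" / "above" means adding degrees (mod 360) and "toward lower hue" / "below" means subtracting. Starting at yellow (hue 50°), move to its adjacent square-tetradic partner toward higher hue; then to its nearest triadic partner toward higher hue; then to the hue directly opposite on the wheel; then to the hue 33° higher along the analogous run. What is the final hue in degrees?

113°

50 + 90 = 140°   (square ↑)
140 + 120 = 260°   (triadic ↑)
260 + 180 = 440 → 440 − 360 = 80°   (complement)
80 + 33 = 113°   (analog 33° ↑)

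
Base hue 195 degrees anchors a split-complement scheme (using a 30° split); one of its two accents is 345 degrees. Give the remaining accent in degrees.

Split-complementary hues sit 30° either side of the complement.
Complement of the base 195°: 195 + 180 = 375 → 375 − 360 = 15°
The given accent 345° is 30° one side of 15°; the other accent sits 30° the other side: 15 + 30 = 45°

45°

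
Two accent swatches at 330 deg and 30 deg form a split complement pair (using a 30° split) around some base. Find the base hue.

180°

The accents sit 30° either side of the complement, so the complement is their short-arc midpoint on the wheel.
Short-arc midpoint of 330° and 30°: 0°.
Base is 180° from the complement: 0 − 180 = -180 → -180 + 360 = 180°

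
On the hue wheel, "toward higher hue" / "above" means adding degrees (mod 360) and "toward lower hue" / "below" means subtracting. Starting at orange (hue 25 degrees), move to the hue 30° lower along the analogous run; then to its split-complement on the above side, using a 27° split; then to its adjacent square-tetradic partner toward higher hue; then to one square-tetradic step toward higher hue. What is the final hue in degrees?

22°

25 − 30 = -5 → -5 + 360 = 355°   (analog 30° ↓)
355 + 207 = 562 → 562 − 360 = 202°   (split-comp 27° ↑)
202 + 90 = 292°   (square ↑)
292 + 90 = 382 → 382 − 360 = 22°   (square ↑)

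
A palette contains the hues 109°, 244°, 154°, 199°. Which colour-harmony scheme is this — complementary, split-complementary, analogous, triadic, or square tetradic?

Sort the hues: 109°, 154°, 199°, 244°.
Successive gaps around the wheel: 45°, 45°, 45°, 225°.
A run of hues at equal small steps (45°) with one large closing gap is an analogous group.

analogous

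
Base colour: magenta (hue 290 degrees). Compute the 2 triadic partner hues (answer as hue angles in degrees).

290 + 120 = 410 → 410 − 360 = 50°
290 + 240 = 530 → 530 − 360 = 170°

50° and 170°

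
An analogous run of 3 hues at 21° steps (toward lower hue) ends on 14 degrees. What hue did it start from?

2 steps of 21° (toward lower hue) give a net shift of −42°.
Start = end − shift: 14 + 42 = 56°

56°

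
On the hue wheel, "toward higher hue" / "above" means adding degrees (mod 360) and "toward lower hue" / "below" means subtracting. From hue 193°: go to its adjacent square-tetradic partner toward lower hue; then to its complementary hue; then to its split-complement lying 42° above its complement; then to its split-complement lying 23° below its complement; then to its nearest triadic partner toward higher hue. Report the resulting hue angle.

square ↓ −90°: 193 − 90 = 103°
complement +180°: 103 + 180 = 283°
split-comp 42° ↑ +222°: 283 + 222 = 505 → 505 − 360 = 145°
split-comp 23° ↓ +157°: 145 + 157 = 302°
triadic ↑ +120°: 302 + 120 = 422 → 422 − 360 = 62°

62°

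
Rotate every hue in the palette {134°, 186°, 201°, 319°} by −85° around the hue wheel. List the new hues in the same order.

134 − 85 = 49°
186 − 85 = 101°
201 − 85 = 116°
319 − 85 = 234°

49°, 101°, 116°, 234°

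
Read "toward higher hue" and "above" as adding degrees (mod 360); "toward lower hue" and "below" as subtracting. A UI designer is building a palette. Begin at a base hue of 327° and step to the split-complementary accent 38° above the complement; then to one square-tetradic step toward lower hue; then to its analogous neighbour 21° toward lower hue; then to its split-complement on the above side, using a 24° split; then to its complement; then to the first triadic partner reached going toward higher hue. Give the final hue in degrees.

218°

327 + 218 = 545 → 545 − 360 = 185°   (split-comp 38° ↑)
185 − 90 = 95°   (square ↓)
95 − 21 = 74°   (analog 21° ↓)
74 + 204 = 278°   (split-comp 24° ↑)
278 + 180 = 458 → 458 − 360 = 98°   (complement)
98 + 120 = 218°   (triadic ↑)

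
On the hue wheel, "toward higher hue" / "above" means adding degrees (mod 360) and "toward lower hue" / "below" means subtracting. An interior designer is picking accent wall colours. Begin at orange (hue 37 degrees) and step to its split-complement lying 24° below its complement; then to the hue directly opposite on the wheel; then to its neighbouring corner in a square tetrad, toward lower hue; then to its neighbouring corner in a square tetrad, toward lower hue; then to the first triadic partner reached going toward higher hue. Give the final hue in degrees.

313°

37 + 156 = 193°   (split-comp 24° ↓)
193 + 180 = 373 → 373 − 360 = 13°   (complement)
13 − 90 = -77 → -77 + 360 = 283°   (square ↓)
283 − 90 = 193°   (square ↓)
193 + 120 = 313°   (triadic ↑)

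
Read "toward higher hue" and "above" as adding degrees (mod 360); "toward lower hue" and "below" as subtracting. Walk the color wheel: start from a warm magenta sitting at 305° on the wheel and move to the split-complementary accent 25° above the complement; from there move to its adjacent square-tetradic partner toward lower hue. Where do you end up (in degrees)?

305 + 205 = 510 → 510 − 360 = 150°   (split-comp 25° ↑)
150 − 90 = 60°   (square ↓)

60°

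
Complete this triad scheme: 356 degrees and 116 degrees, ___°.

A triad places three hues 120° apart.
The full set through 116° is {116°, 236°, 356°}.
Given {116°, 356°}, the missing hue is 236°.

236°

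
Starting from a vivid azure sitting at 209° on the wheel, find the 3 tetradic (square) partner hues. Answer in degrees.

A square tetradic scheme places four hues every 90°.
209 + 90 = 299°
209 + 180 = 389 → 389 − 360 = 29°
209 + 270 = 479 → 479 − 360 = 119°

299°, 29° and 119°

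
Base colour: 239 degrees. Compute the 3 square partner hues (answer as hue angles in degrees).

239 + 90 = 329°
239 + 180 = 419 → 419 − 360 = 59°
239 + 270 = 509 → 509 − 360 = 149°

329°, 59°, and 149°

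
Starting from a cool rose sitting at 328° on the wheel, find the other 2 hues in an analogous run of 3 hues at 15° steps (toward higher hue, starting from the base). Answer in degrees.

Analogous hues sit every 15° along the wheel.
328 + 15 = 343°
328 + 30 = 358°

343° and 358°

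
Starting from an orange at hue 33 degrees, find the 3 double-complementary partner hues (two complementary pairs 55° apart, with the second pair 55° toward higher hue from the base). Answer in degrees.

88°, 213°, 268°

A rectangular tetradic uses two complementary pairs 55° apart: offsets 0°, 55°, 180°, 235°.
33 + 55 = 88°
33 + 180 = 213°
33 + 235 = 268°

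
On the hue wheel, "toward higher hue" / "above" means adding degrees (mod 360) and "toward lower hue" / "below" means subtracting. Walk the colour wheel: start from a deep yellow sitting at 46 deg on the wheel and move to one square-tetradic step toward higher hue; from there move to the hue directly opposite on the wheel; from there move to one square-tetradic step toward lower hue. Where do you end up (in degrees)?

46 + 90 = 136°   (square ↑)
136 + 180 = 316°   (complement)
316 − 90 = 226°   (square ↓)

226°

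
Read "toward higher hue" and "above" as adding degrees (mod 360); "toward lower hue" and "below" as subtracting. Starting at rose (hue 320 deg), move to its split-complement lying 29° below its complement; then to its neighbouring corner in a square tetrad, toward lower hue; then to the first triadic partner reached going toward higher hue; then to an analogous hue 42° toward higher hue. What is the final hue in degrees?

183°

+151° (split-comp 29° ↓): 320 + 151 = 471 → 471 − 360 = 111°
−90° (square ↓): 111 − 90 = 21°
+120° (triadic ↑): 21 + 120 = 141°
+42° (analog 42° ↑): 141 + 42 = 183°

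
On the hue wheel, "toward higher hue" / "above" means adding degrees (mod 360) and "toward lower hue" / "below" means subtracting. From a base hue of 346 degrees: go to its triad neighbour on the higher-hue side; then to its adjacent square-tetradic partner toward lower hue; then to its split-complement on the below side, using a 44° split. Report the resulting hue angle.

triadic ↑ +120°: 346 + 120 = 466 → 466 − 360 = 106°
square ↓ −90°: 106 − 90 = 16°
split-comp 44° ↓ +136°: 16 + 136 = 152°

152°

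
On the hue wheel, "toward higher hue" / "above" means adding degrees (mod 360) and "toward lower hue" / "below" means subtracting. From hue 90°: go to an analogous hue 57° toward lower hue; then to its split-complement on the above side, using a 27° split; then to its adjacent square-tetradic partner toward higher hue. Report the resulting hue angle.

330°

−57° (analog 57° ↓): 90 − 57 = 33°
+207° (split-comp 27° ↑): 33 + 207 = 240°
+90° (square ↑): 240 + 90 = 330°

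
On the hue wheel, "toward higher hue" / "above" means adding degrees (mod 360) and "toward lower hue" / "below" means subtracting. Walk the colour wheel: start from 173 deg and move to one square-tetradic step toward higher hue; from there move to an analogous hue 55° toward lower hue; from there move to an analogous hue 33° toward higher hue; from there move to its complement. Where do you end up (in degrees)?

61°

173 + 90 = 263°   (square ↑)
263 − 55 = 208°   (analog 55° ↓)
208 + 33 = 241°   (analog 33° ↑)
241 + 180 = 421 → 421 − 360 = 61°   (complement)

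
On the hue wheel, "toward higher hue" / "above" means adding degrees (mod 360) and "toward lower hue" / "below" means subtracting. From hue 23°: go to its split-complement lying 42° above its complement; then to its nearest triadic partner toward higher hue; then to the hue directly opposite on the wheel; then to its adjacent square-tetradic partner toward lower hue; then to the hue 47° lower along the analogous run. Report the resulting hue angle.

48°

23 + 222 = 245°   (split-comp 42° ↑)
245 + 120 = 365 → 365 − 360 = 5°   (triadic ↑)
5 + 180 = 185°   (complement)
185 − 90 = 95°   (square ↓)
95 − 47 = 48°   (analog 47° ↓)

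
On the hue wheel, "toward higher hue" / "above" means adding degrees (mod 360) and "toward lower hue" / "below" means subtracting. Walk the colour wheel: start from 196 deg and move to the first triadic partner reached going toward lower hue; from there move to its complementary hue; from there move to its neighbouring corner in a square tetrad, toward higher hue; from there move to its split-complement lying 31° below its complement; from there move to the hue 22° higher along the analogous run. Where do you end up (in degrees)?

157°

−120° (triadic ↓): 196 − 120 = 76°
+180° (complement): 76 + 180 = 256°
+90° (square ↑): 256 + 90 = 346°
+149° (split-comp 31° ↓): 346 + 149 = 495 → 495 − 360 = 135°
+22° (analog 22° ↑): 135 + 22 = 157°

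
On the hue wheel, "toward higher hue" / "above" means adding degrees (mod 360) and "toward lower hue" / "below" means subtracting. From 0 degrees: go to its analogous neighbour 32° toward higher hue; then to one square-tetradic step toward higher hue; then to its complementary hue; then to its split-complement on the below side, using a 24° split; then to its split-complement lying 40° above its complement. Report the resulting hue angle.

0 + 32 = 32°   (analog 32° ↑)
32 + 90 = 122°   (square ↑)
122 + 180 = 302°   (complement)
302 + 156 = 458 → 458 − 360 = 98°   (split-comp 24° ↓)
98 + 220 = 318°   (split-comp 40° ↑)

318°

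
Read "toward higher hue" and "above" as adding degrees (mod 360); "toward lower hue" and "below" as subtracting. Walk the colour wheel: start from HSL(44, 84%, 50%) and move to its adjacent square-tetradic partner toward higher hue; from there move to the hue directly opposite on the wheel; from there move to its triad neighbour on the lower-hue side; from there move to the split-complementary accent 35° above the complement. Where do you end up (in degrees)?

49°

44 + 90 = 134°   (square ↑)
134 + 180 = 314°   (complement)
314 − 120 = 194°   (triadic ↓)
194 + 215 = 409 → 409 − 360 = 49°   (split-comp 35° ↑)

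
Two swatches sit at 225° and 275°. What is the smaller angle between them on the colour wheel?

50°

|225 − 275| = 50.
50 ≤ 180, so the shorter arc is 50°.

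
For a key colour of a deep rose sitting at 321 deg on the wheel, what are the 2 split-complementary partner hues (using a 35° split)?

Split-complementary hues sit 35° either side of the complement.
Complement of 321 deg: 321 + 180 = 501 → 501 − 360 = 141°
141 − 35 = 106°
141 + 35 = 176°

106° and 176°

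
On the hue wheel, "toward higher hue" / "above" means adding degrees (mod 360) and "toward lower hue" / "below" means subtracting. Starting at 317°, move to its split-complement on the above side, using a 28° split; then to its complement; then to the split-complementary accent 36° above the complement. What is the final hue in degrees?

split-comp 28° ↑ +208°: 317 + 208 = 525 → 525 − 360 = 165°
complement +180°: 165 + 180 = 345°
split-comp 36° ↑ +216°: 345 + 216 = 561 → 561 − 360 = 201°

201°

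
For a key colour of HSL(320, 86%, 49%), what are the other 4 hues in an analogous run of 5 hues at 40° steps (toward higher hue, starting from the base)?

Analogous hues sit every 40° along the wheel.
320 + 40 = 360 → 360 − 360 = 0°
320 + 80 = 400 → 400 − 360 = 40°
320 + 120 = 440 → 440 − 360 = 80°
320 + 160 = 480 → 480 − 360 = 120°

0°, 40°, 80°, 120°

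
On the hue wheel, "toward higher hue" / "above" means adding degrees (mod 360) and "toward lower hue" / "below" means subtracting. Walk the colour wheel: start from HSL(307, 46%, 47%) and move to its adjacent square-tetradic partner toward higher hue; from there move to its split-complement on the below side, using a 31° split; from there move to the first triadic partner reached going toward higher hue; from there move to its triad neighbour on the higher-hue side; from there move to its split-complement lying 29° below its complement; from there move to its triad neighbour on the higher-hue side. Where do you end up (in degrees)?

307 + 90 = 397 → 397 − 360 = 37°   (square ↑)
37 + 149 = 186°   (split-comp 31° ↓)
186 + 120 = 306°   (triadic ↑)
306 + 120 = 426 → 426 − 360 = 66°   (triadic ↑)
66 + 151 = 217°   (split-comp 29° ↓)
217 + 120 = 337°   (triadic ↑)

337°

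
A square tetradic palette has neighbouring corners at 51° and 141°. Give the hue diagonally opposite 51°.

A square tetradic scheme places four hues 90° apart; opposite corners are 180° apart.
51 + 180 = 231°

231°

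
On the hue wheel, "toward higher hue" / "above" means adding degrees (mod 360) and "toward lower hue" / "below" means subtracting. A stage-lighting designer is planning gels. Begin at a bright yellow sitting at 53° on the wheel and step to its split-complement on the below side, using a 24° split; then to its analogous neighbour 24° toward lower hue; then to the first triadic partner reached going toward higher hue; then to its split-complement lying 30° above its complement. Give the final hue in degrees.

155°

53 + 156 = 209°   (split-comp 24° ↓)
209 − 24 = 185°   (analog 24° ↓)
185 + 120 = 305°   (triadic ↑)
305 + 210 = 515 → 515 − 360 = 155°   (split-comp 30° ↑)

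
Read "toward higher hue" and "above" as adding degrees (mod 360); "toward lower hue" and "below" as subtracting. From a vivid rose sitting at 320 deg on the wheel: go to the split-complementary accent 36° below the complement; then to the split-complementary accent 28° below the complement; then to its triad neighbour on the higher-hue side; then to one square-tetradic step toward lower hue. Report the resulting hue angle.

286°

+144° (split-comp 36° ↓): 320 + 144 = 464 → 464 − 360 = 104°
+152° (split-comp 28° ↓): 104 + 152 = 256°
+120° (triadic ↑): 256 + 120 = 376 → 376 − 360 = 16°
−90° (square ↓): 16 − 90 = -74 → -74 + 360 = 286°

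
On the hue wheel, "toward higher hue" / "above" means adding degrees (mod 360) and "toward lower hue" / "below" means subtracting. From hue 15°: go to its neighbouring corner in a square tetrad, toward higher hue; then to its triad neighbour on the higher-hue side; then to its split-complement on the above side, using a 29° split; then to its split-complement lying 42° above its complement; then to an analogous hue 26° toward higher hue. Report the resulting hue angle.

322°

15 + 90 = 105°   (square ↑)
105 + 120 = 225°   (triadic ↑)
225 + 209 = 434 → 434 − 360 = 74°   (split-comp 29° ↑)
74 + 222 = 296°   (split-comp 42° ↑)
296 + 26 = 322°   (analog 26° ↑)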